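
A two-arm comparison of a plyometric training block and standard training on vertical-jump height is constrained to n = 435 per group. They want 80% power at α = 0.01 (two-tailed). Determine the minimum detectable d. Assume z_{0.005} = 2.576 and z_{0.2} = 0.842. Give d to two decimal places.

For two independent groups of n = 435 each: d_min = (z_{α/2} + z_β)·√(2/n).
z-sum = 2.576 + 0.842 = 3.418.
d_min = 3.418 × √(2/435) = 3.418 × 0.0678 = 0.232.

d_min ≈ 0.23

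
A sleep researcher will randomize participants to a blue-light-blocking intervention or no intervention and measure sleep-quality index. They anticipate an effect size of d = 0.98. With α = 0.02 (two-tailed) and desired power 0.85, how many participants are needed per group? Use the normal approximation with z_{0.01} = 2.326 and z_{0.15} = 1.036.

For two independent groups with equal n: n = 2·((z_{α/2} + z_β) / d)².
z_{α/2} + z_β = 2.326 + 1.036 = 3.362.
n = 2 × (3.362 / 0.98)² = 2 × 3.431² = 2 × 11.77 = 23.5.
Round up to the next whole participant.

n = 24 per group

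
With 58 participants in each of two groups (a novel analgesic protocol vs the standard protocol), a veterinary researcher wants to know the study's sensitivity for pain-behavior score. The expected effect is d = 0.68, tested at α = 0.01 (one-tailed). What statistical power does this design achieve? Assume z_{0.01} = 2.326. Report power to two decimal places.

For two equal groups, power = Φ(d·√(n/2) − z_{α}).
d·√(n/2) = 0.68 × √(58/2) = 0.68 × 5.385 = 3.662.
z_β = 3.662 − 2.326 = 1.336.
Power = Φ(1.336) = 0.909.

power ≈ 0.91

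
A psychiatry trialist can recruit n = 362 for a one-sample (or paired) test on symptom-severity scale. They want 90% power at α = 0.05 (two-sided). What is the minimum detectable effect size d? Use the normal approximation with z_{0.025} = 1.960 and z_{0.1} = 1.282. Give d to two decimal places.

For a single sample (or paired design) of n = 362: d_min = (z_{α/2} + z_β)/√n.
z-sum = 1.960 + 1.282 = 3.242.
d_min = 3.242 / √362 = 3.242 / 19.026 = 0.170.

d_min ≈ 0.17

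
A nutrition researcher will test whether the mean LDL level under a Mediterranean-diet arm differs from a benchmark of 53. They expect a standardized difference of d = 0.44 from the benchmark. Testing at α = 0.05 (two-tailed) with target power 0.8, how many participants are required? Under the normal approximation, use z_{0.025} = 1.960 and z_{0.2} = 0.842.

For a one-sample test: n = ((z_{α/2} + z_β) / d)².
z_{α/2} + z_β = 1.960 + 0.842 = 2.802.
n = (2.802 / 0.44)² = 6.368² = 40.55.
Round up.

n = 41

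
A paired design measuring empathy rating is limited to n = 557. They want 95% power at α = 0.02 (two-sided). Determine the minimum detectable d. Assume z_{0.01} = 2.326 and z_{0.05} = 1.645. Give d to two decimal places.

d_min ≈ 0.17

For a single sample (or paired design) of n = 557: d_min = (z_{α/2} + z_β)/√n.
z-sum = 2.326 + 1.645 = 3.971.
d_min = 3.971 / √557 = 3.971 / 23.601 = 0.168.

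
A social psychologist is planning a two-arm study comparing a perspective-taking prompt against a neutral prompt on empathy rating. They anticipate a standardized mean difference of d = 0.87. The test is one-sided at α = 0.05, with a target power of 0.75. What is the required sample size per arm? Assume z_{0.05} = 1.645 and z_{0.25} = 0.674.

For two independent groups with equal n: n = 2·((z_{α} + z_β) / d)².
z_{α} + z_β = 1.645 + 0.674 = 2.319.
n = 2 × (2.319 / 0.87)² = 2 × 2.666² = 2 × 7.10 = 14.2.
Round up to the next whole participant.

n = 15 per group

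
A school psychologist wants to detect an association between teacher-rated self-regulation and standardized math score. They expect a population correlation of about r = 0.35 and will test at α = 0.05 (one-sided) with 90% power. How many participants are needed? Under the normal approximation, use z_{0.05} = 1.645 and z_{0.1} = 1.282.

n = 68

Fisher's z: C = ½·ln((1+r)/(1−r)) = ½·ln(2.0769) = 0.3654.
n = ((z_{α} + z_β)/C)² + 3.
(1.645 + 1.282) / 0.3654 = 2.927 / 0.3654 = 8.010.
n = 8.010² + 3 = 64.17 + 3 = 67.2.
Round up.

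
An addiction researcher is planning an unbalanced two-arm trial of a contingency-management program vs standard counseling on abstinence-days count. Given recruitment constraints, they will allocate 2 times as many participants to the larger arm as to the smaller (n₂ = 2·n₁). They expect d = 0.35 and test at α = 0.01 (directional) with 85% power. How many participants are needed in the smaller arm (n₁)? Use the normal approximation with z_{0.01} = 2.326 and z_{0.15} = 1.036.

n₁ = 139

With allocation ratio k = n₂/n₁ = 2, Var(x̄₁−x̄₂) = σ²(1/n₁ + 1/(k·n₁)) = σ²·(k+1)/(k·n₁).
So n₁ = (1 + 1/k)·((z_{α} + z_β)/d)² = 1.500 × (3.362/0.35)².
n₁ = 1.500 × 92.27 = 138.4.
Round up: n₁ = 139, giving n₂ = 2 × 139 = 278.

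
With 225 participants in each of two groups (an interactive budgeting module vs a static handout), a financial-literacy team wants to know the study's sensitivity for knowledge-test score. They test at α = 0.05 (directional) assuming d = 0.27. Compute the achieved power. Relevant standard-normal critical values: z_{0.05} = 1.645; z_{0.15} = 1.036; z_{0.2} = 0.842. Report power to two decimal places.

power ≈ 0.89

For two equal groups, power = Φ(d·√(n/2) − z_{α}).
d·√(n/2) = 0.27 × √(225/2) = 0.27 × 10.607 = 2.864.
z_β = 2.864 − 1.645 = 1.219.
Power = Φ(1.219) = 0.889.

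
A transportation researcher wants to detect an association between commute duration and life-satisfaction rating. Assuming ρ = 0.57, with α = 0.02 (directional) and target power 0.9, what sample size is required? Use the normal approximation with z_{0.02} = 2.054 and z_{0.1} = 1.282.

Fisher's z: C = ½·ln((1+r)/(1−r)) = ½·ln(3.6512) = 0.6475.
n = ((z_{α} + z_β)/C)² + 3.
(2.054 + 1.282) / 0.6475 = 3.336 / 0.6475 = 5.152.
n = 5.152² + 3 = 26.54 + 3 = 29.5.
Round up.

n = 30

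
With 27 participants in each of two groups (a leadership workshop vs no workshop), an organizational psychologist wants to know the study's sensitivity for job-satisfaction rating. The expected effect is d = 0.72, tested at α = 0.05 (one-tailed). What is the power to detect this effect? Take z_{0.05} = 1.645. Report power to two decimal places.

power ≈ 0.84

For two equal groups, power = Φ(d·√(n/2) − z_{α}).
d·√(n/2) = 0.72 × √(27/2) = 0.72 × 3.674 = 2.645.
z_β = 2.645 − 1.645 = 1.000.
Power = Φ(1.000) = 0.841.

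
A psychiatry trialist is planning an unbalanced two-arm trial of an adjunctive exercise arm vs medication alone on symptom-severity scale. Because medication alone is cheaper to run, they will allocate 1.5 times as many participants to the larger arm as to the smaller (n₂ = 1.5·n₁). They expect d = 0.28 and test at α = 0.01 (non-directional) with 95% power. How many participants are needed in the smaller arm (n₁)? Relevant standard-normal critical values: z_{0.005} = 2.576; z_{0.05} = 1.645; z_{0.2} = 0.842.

n₁ = 379

With allocation ratio k = n₂/n₁ = 1.5, Var(x̄₁−x̄₂) = σ²(1/n₁ + 1/(k·n₁)) = σ²·(k+1)/(k·n₁).
So n₁ = (1 + 1/k)·((z_{α/2} + z_β)/d)² = 1.667 × (4.221/0.28)².
n₁ = 1.667 × 227.26 = 378.8.
Round up: n₁ = 379, giving n₂ = ⌈1.5 × 379⌉ = ⌈568.5⌉ = 569.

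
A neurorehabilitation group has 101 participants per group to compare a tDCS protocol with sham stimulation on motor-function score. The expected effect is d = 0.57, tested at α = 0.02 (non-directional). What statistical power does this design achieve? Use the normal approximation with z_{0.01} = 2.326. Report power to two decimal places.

power ≈ 0.96

For two equal groups, power = Φ(d·√(n/2) − z_{α/2}).
d·√(n/2) = 0.57 × √(101/2) = 0.57 × 7.106 = 4.051.
z_β = 4.051 − 2.326 = 1.725.
Power = Φ(1.725) = 0.958.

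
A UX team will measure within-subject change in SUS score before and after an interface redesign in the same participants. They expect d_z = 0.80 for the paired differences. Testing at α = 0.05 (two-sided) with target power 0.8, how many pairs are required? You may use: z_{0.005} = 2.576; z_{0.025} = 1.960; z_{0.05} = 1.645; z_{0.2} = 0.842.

For a paired (one-sample on differences) test: n = ((z_{α/2} + z_β) / d)².
z_{α/2} + z_β = 1.960 + 0.842 = 2.802.
n = (2.802 / 0.80)² = 3.502² = 12.27.
Round up.

n = 13 pairs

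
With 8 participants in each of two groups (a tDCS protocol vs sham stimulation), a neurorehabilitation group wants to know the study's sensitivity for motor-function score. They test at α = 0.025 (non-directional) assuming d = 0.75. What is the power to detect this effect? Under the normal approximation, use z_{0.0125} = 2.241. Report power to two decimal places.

power ≈ 0.23

For two equal groups, power = Φ(d·√(n/2) − z_{α/2}).
d·√(n/2) = 0.75 × √(8/2) = 0.75 × 2.000 = 1.500.
z_β = 1.500 − 2.241 = -0.741.
Power = Φ(-0.741) = 0.229.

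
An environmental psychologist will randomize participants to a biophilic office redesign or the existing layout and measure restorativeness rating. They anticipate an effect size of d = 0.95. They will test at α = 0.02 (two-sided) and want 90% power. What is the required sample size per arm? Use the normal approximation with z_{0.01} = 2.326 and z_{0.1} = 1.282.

n = 29 per group

For two independent groups with equal n: n = 2·((z_{α/2} + z_β) / d)².
z_{α/2} + z_β = 2.326 + 1.282 = 3.608.
n = 2 × (3.608 / 0.95)² = 2 × 3.798² = 2 × 14.42 = 28.8.
Round up to the next whole participant.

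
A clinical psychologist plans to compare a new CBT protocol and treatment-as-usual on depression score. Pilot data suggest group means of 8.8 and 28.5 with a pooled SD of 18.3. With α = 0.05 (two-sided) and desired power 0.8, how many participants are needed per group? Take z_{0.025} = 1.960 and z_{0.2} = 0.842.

Cohen's d = |M₁ − M₂| / SD_pooled = |8.8 − 28.5| / 18.3 = 19.7 / 18.3 = 1.077.
For two independent groups with equal n: n = 2·((z_{α/2} + z_β) / d)².
z_{α/2} + z_β = 1.960 + 0.842 = 2.802.
n = 2 × (2.802 / 1.077)² = 2 × 2.602² = 2 × 6.77 = 13.5.
Round up to the next whole participant.

n = 14 per group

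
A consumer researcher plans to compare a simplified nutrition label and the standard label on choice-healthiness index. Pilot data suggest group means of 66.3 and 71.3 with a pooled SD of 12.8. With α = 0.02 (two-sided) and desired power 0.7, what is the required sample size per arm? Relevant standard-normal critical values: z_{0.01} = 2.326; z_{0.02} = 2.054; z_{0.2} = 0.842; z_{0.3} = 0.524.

Cohen's d = |M₁ − M₂| / SD_pooled = |66.3 − 71.3| / 12.8 = 5.0 / 12.8 = 0.391.
For two independent groups with equal n: n = 2·((z_{α/2} + z_β) / d)².
z_{α/2} + z_β = 2.326 + 0.524 = 2.850.
n = 2 × (2.850 / 0.391)² = 2 × 7.289² = 2 × 53.13 = 106.3.
Round up to the next whole participant.

n = 107 per group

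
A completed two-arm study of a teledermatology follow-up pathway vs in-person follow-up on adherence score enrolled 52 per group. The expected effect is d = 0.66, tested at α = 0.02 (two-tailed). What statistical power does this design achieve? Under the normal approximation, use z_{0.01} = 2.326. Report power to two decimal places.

power ≈ 0.85

For two equal groups, power = Φ(d·√(n/2) − z_{α/2}).
d·√(n/2) = 0.66 × √(52/2) = 0.66 × 5.099 = 3.365.
z_β = 3.365 − 2.326 = 1.039.
Power = Φ(1.039) = 0.851.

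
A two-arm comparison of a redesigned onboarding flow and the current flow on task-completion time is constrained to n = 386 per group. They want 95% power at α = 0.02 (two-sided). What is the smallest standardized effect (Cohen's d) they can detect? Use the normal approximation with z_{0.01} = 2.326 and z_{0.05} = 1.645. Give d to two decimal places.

d_min ≈ 0.29

For two independent groups of n = 386 each: d_min = (z_{α/2} + z_β)·√(2/n).
z-sum = 2.326 + 1.645 = 3.971.
d_min = 3.971 × √(2/386) = 3.971 × 0.0720 = 0.286.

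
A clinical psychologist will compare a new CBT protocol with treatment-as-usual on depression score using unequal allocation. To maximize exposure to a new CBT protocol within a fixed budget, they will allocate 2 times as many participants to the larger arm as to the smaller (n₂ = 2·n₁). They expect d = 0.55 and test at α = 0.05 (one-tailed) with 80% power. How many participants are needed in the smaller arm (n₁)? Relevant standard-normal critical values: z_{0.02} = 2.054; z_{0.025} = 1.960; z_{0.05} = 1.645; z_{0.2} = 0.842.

With allocation ratio k = n₂/n₁ = 2, Var(x̄₁−x̄₂) = σ²(1/n₁ + 1/(k·n₁)) = σ²·(k+1)/(k·n₁).
So n₁ = (1 + 1/k)·((z_{α} + z_β)/d)² = 1.500 × (2.487/0.55)².
n₁ = 1.500 × 20.45 = 30.7.
Round up: n₁ = 31, giving n₂ = 2 × 31 = 62.

n₁ = 31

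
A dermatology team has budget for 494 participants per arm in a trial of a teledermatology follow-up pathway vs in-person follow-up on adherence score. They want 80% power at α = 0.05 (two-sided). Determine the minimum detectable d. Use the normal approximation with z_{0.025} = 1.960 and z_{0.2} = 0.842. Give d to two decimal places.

For two independent groups of n = 494 each: d_min = (z_{α/2} + z_β)·√(2/n).
z-sum = 1.960 + 0.842 = 2.802.
d_min = 2.802 × √(2/494) = 2.802 × 0.0636 = 0.178.

d_min ≈ 0.18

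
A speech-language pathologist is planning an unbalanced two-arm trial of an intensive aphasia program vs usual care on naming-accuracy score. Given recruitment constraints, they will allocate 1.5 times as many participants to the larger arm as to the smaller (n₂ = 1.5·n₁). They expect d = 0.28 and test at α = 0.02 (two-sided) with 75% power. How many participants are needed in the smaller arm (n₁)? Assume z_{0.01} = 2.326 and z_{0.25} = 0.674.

With allocation ratio k = n₂/n₁ = 1.5, Var(x̄₁−x̄₂) = σ²(1/n₁ + 1/(k·n₁)) = σ²·(k+1)/(k·n₁).
So n₁ = (1 + 1/k)·((z_{α/2} + z_β)/d)² = 1.667 × (3.000/0.28)².
n₁ = 1.667 × 114.80 = 191.3.
Round up: n₁ = 192, giving n₂ = 1.5 × 192 = 288.

n₁ = 192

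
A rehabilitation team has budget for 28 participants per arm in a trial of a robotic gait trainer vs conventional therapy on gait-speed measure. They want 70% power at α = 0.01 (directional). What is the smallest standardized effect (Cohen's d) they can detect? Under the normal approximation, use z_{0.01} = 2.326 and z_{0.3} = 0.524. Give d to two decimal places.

For two independent groups of n = 28 each: d_min = (z_{α} + z_β)·√(2/n).
z-sum = 2.326 + 0.524 = 2.850.
d_min = 2.850 × √(2/28) = 2.850 × 0.2673 = 0.762.

d_min ≈ 0.76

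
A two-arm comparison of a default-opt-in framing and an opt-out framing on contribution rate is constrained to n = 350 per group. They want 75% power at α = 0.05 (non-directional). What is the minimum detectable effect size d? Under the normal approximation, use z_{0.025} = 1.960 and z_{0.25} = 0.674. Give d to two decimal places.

d_min ≈ 0.20

For two independent groups of n = 350 each: d_min = (z_{α/2} + z_β)·√(2/n).
z-sum = 1.960 + 0.674 = 2.634.
d_min = 2.634 × √(2/350) = 2.634 × 0.0756 = 0.199.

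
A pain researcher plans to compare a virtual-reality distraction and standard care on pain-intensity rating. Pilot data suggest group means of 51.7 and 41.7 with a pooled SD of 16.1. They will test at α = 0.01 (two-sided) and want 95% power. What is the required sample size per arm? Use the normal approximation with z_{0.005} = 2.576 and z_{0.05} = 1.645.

Cohen's d = |M₁ − M₂| / SD_pooled = |51.7 − 41.7| / 16.1 = 10.0 / 16.1 = 0.621.
For two independent groups with equal n: n = 2·((z_{α/2} + z_β) / d)².
z_{α/2} + z_β = 2.576 + 1.645 = 4.221.
n = 2 × (4.221 / 0.621)² = 2 × 6.797² = 2 × 46.20 = 92.4.
Round up to the next whole participant.

n = 93 per group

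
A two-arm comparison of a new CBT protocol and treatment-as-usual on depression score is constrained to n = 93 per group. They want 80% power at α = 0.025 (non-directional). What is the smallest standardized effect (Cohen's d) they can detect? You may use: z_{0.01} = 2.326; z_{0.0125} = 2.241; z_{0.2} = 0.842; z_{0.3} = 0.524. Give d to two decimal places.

d_min ≈ 0.45

For two independent groups of n = 93 each: d_min = (z_{α/2} + z_β)·√(2/n).
z-sum = 2.241 + 0.842 = 3.083.
d_min = 3.083 × √(2/93) = 3.083 × 0.1466 = 0.452.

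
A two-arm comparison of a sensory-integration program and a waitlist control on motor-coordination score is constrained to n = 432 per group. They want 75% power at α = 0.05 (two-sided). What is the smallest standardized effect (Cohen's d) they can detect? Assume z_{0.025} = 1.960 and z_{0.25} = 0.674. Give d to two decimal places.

d_min ≈ 0.18

For two independent groups of n = 432 each: d_min = (z_{α/2} + z_β)·√(2/n).
z-sum = 1.960 + 0.674 = 2.634.
d_min = 2.634 × √(2/432) = 2.634 × 0.0680 = 0.179.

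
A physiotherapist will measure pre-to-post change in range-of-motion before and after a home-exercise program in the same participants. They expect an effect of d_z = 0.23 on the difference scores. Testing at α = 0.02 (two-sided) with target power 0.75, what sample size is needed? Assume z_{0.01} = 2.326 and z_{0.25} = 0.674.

For a paired (one-sample on differences) test: n = ((z_{α/2} + z_β) / d)².
z_{α/2} + z_β = 2.326 + 0.674 = 3.000.
n = (3.000 / 0.23)² = 13.043² = 170.13.
Round up.

n = 171 pairs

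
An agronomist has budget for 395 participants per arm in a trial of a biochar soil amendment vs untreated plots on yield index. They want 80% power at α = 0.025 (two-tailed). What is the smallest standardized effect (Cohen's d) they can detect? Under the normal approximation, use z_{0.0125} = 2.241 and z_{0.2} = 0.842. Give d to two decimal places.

d_min ≈ 0.22

For two independent groups of n = 395 each: d_min = (z_{α/2} + z_β)·√(2/n).
z-sum = 2.241 + 0.842 = 3.083.
d_min = 3.083 × √(2/395) = 3.083 × 0.0712 = 0.219.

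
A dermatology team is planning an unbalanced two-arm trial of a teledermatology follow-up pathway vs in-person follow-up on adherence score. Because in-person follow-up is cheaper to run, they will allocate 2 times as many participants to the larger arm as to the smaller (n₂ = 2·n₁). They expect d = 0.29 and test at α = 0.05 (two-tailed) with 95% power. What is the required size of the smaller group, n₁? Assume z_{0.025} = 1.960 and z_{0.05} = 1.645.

With allocation ratio k = n₂/n₁ = 2, Var(x̄₁−x̄₂) = σ²(1/n₁ + 1/(k·n₁)) = σ²·(k+1)/(k·n₁).
So n₁ = (1 + 1/k)·((z_{α/2} + z_β)/d)² = 1.500 × (3.605/0.29)².
n₁ = 1.500 × 154.53 = 231.8.
Round up: n₁ = 232, giving n₂ = 2 × 232 = 464.

n₁ = 232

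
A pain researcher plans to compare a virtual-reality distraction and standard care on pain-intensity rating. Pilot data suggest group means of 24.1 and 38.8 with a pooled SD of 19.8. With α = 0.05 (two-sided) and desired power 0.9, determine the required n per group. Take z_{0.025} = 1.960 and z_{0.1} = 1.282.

n = 39 per group

Cohen's d = |M₁ − M₂| / SD_pooled = |24.1 − 38.8| / 19.8 = 14.7 / 19.8 = 0.742.
For two independent groups with equal n: n = 2·((z_{α/2} + z_β) / d)².
z_{α/2} + z_β = 1.960 + 1.282 = 3.242.
n = 2 × (3.242 / 0.742)² = 2 × 4.369² = 2 × 19.09 = 38.2.
Round up to the next whole participant.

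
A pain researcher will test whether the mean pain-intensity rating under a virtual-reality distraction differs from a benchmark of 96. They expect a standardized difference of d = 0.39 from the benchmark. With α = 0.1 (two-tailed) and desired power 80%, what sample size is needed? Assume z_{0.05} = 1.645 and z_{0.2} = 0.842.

n = 41

For a one-sample test: n = ((z_{α/2} + z_β) / d)².
z_{α/2} + z_β = 1.645 + 0.842 = 2.487.
n = (2.487 / 0.39)² = 6.377² = 40.67.
Round up.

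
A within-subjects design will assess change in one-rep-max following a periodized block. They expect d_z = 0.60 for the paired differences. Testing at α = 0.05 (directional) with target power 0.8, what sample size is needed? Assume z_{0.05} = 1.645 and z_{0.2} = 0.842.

n = 18 pairs

For a paired (one-sample on differences) test: n = ((z_{α} + z_β) / d)².
z_{α} + z_β = 1.645 + 0.842 = 2.487.
n = (2.487 / 0.60)² = 4.145² = 17.18.
Round up.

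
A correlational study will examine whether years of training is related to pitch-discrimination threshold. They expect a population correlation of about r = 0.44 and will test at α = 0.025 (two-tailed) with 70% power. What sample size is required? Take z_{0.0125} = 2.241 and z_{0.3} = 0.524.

n = 38

Fisher's z: C = ½·ln((1+r)/(1−r)) = ½·ln(2.5714) = 0.4722.
n = ((z_{α/2} + z_β)/C)² + 3.
(2.241 + 0.524) / 0.4722 = 2.765 / 0.4722 = 5.856.
n = 5.856² + 3 = 34.29 + 3 = 37.3.
Round up.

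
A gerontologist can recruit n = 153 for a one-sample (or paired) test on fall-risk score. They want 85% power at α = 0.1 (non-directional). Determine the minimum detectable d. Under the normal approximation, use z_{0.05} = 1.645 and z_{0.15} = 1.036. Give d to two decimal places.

For a single sample (or paired design) of n = 153: d_min = (z_{α/2} + z_β)/√n.
z-sum = 1.645 + 1.036 = 2.681.
d_min = 2.681 / √153 = 2.681 / 12.369 = 0.217.

d_min ≈ 0.22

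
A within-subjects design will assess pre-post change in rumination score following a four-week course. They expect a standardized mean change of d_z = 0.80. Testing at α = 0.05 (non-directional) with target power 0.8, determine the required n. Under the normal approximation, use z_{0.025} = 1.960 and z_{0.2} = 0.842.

For a paired (one-sample on differences) test: n = ((z_{α/2} + z_β) / d)².
z_{α/2} + z_β = 1.960 + 0.842 = 2.802.
n = (2.802 / 0.80)² = 3.502² = 12.27.
Round up.

n = 13 pairs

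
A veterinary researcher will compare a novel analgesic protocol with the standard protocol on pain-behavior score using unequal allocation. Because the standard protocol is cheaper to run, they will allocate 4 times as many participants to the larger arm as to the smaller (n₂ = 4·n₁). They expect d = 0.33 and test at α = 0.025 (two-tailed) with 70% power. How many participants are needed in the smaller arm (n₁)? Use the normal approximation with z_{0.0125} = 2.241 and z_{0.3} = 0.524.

With allocation ratio k = n₂/n₁ = 4, Var(x̄₁−x̄₂) = σ²(1/n₁ + 1/(k·n₁)) = σ²·(k+1)/(k·n₁).
So n₁ = (1 + 1/k)·((z_{α/2} + z_β)/d)² = 1.250 × (2.765/0.33)².
n₁ = 1.250 × 70.20 = 87.8.
Round up: n₁ = 88, giving n₂ = 4 × 88 = 352.

n₁ = 88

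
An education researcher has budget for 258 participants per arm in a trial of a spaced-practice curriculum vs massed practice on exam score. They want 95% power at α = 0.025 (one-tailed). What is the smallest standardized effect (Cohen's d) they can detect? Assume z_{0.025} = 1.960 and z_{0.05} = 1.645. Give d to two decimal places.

For two independent groups of n = 258 each: d_min = (z_{α} + z_β)·√(2/n).
z-sum = 1.960 + 1.645 = 3.605.
d_min = 3.605 × √(2/258) = 3.605 × 0.0880 = 0.317.

d_min ≈ 0.32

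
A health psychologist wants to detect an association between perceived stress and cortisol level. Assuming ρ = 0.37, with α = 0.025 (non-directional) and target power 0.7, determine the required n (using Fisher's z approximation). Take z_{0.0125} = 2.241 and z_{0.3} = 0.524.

Fisher's z: C = ½·ln((1+r)/(1−r)) = ½·ln(2.1746) = 0.3884.
n = ((z_{α/2} + z_β)/C)² + 3.
(2.241 + 0.524) / 0.3884 = 2.765 / 0.3884 = 7.119.
n = 7.119² + 3 = 50.68 + 3 = 53.7.
Round up.

n = 54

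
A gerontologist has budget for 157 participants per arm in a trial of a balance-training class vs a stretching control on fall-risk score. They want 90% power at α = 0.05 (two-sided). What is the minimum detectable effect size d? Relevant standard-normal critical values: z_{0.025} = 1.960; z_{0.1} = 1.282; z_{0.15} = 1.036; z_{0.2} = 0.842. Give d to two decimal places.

For two independent groups of n = 157 each: d_min = (z_{α/2} + z_β)·√(2/n).
z-sum = 1.960 + 1.282 = 3.242.
d_min = 3.242 × √(2/157) = 3.242 × 0.1129 = 0.366.

d_min ≈ 0.37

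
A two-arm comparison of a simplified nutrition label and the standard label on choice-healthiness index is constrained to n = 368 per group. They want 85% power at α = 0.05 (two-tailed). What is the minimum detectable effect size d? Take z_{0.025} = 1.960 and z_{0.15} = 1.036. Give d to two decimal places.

For two independent groups of n = 368 each: d_min = (z_{α/2} + z_β)·√(2/n).
z-sum = 1.960 + 1.036 = 2.996.
d_min = 2.996 × √(2/368) = 2.996 × 0.0737 = 0.221.

d_min ≈ 0.22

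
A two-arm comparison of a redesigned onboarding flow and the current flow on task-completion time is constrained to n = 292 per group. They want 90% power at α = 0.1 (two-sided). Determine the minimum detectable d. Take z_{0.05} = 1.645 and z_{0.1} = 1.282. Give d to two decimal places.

d_min ≈ 0.24

For two independent groups of n = 292 each: d_min = (z_{α/2} + z_β)·√(2/n).
z-sum = 1.645 + 1.282 = 2.927.
d_min = 2.927 × √(2/292) = 2.927 × 0.0828 = 0.242.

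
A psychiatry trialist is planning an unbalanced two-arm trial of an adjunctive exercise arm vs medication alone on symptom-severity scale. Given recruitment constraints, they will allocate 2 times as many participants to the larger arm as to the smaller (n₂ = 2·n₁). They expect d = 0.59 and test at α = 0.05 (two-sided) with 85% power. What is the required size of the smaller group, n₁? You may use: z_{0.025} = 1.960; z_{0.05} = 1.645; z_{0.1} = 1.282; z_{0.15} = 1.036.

n₁ = 39

With allocation ratio k = n₂/n₁ = 2, Var(x̄₁−x̄₂) = σ²(1/n₁ + 1/(k·n₁)) = σ²·(k+1)/(k·n₁).
So n₁ = (1 + 1/k)·((z_{α/2} + z_β)/d)² = 1.500 × (2.996/0.59)².
n₁ = 1.500 × 25.79 = 38.7.
Round up: n₁ = 39, giving n₂ = 2 × 39 = 78.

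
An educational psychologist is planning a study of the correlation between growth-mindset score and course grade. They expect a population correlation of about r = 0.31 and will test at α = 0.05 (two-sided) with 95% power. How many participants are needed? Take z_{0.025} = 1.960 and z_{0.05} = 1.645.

n = 130

Fisher's z: C = ½·ln((1+r)/(1−r)) = ½·ln(1.8986) = 0.3205.
n = ((z_{α/2} + z_β)/C)² + 3.
(1.960 + 1.645) / 0.3205 = 3.605 / 0.3205 = 11.248.
n = 11.248² + 3 = 126.52 + 3 = 129.5.
Round up.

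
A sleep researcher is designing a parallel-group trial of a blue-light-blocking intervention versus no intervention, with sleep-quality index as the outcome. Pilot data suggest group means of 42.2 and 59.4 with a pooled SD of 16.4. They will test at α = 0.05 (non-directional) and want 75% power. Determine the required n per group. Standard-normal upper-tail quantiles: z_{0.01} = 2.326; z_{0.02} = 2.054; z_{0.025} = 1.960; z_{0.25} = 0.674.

Cohen's d = |M₁ − M₂| / SD_pooled = |42.2 − 59.4| / 16.4 = 17.2 / 16.4 = 1.049.
For two independent groups with equal n: n = 2·((z_{α/2} + z_β) / d)².
z_{α/2} + z_β = 1.960 + 0.674 = 2.634.
n = 2 × (2.634 / 1.049)² = 2 × 2.511² = 2 × 6.30 = 12.6.
Round up to the next whole participant.

n = 13 per group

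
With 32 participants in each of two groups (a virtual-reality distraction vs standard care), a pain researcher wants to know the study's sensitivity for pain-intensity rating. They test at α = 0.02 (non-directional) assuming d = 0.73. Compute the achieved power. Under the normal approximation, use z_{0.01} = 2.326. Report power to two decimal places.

power ≈ 0.72

For two equal groups, power = Φ(d·√(n/2) − z_{α/2}).
d·√(n/2) = 0.73 × √(32/2) = 0.73 × 4.000 = 2.920.
z_β = 2.920 − 2.326 = 0.594.
Power = Φ(0.594) = 0.724.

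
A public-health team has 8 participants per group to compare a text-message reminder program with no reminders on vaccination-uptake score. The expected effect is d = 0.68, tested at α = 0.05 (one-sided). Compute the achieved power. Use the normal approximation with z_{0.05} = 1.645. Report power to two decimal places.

For two equal groups, power = Φ(d·√(n/2) − z_{α}).
d·√(n/2) = 0.68 × √(8/2) = 0.68 × 2.000 = 1.360.
z_β = 1.360 − 1.645 = -0.285.
Power = Φ(-0.285) = 0.388.

power ≈ 0.39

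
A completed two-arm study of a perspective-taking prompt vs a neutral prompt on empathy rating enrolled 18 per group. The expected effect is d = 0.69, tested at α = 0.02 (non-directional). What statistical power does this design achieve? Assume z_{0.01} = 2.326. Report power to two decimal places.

For two equal groups, power = Φ(d·√(n/2) − z_{α/2}).
d·√(n/2) = 0.69 × √(18/2) = 0.69 × 3.000 = 2.070.
z_β = 2.070 − 2.326 = -0.256.
Power = Φ(-0.256) = 0.399.

power ≈ 0.40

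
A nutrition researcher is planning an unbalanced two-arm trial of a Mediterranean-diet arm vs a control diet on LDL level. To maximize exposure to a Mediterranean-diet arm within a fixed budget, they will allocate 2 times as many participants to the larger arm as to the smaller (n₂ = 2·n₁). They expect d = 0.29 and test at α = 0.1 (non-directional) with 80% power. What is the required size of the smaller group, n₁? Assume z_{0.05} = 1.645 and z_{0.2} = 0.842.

With allocation ratio k = n₂/n₁ = 2, Var(x̄₁−x̄₂) = σ²(1/n₁ + 1/(k·n₁)) = σ²·(k+1)/(k·n₁).
So n₁ = (1 + 1/k)·((z_{α/2} + z_β)/d)² = 1.500 × (2.487/0.29)².
n₁ = 1.500 × 73.55 = 110.3.
Round up: n₁ = 111, giving n₂ = 2 × 111 = 222.

n₁ = 111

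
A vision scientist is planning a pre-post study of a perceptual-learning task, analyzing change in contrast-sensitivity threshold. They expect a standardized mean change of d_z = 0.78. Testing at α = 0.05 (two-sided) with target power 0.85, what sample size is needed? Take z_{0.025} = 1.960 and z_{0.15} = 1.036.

n = 15 pairs

For a paired (one-sample on differences) test: n = ((z_{α/2} + z_β) / d)².
z_{α/2} + z_β = 1.960 + 1.036 = 2.996.
n = (2.996 / 0.78)² = 3.841² = 14.75.
Round up.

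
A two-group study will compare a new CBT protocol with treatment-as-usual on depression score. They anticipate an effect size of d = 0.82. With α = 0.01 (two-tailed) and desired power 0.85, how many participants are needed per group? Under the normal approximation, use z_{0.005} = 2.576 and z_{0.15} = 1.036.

n = 39 per group

For two independent groups with equal n: n = 2·((z_{α/2} + z_β) / d)².
z_{α/2} + z_β = 2.576 + 1.036 = 3.612.
n = 2 × (3.612 / 0.82)² = 2 × 4.405² = 2 × 19.40 = 38.8.
Round up to the next whole participant.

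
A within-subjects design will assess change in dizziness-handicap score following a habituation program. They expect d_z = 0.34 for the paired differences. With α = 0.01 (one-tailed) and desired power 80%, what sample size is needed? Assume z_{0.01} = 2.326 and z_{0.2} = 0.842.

n = 87 pairs

For a paired (one-sample on differences) test: n = ((z_{α} + z_β) / d)².
z_{α} + z_β = 2.326 + 0.842 = 3.168.
n = (3.168 / 0.34)² = 9.318² = 86.82.
Round up.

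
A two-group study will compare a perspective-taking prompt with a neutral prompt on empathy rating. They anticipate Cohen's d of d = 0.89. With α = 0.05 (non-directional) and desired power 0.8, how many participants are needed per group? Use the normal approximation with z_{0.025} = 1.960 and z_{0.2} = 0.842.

n = 20 per group

For two independent groups with equal n: n = 2·((z_{α/2} + z_β) / d)².
z_{α/2} + z_β = 1.960 + 0.842 = 2.802.
n = 2 × (2.802 / 0.89)² = 2 × 3.148² = 2 × 9.91 = 19.8.
Round up to the next whole participant.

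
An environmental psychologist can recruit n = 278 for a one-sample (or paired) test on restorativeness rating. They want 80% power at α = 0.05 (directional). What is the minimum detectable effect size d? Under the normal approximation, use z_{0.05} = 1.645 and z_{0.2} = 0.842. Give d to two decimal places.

d_min ≈ 0.15

For a single sample (or paired design) of n = 278: d_min = (z_{α} + z_β)/√n.
z-sum = 1.645 + 0.842 = 2.487.
d_min = 2.487 / √278 = 2.487 / 16.673 = 0.149.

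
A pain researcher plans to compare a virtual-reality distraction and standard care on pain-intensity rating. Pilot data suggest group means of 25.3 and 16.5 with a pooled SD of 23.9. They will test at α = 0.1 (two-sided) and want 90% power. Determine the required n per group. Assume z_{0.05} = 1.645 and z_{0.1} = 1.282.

n = 127 per group

Cohen's d = |M₁ − M₂| / SD_pooled = |25.3 − 16.5| / 23.9 = 8.8 / 23.9 = 0.368.
For two independent groups with equal n: n = 2·((z_{α/2} + z_β) / d)².
z_{α/2} + z_β = 1.645 + 1.282 = 2.927.
n = 2 × (2.927 / 0.368)² = 2 × 7.954² = 2 × 63.26 = 126.5.
Round up to the next whole participant.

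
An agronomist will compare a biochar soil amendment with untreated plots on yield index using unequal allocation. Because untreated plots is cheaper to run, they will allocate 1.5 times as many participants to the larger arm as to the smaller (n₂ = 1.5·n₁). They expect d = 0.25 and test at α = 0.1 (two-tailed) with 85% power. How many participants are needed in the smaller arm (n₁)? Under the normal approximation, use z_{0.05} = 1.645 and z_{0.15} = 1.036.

With allocation ratio k = n₂/n₁ = 1.5, Var(x̄₁−x̄₂) = σ²(1/n₁ + 1/(k·n₁)) = σ²·(k+1)/(k·n₁).
So n₁ = (1 + 1/k)·((z_{α/2} + z_β)/d)² = 1.667 × (2.681/0.25)².
n₁ = 1.667 × 115.00 = 191.7.
Round up: n₁ = 192, giving n₂ = 1.5 × 192 = 288.

n₁ = 192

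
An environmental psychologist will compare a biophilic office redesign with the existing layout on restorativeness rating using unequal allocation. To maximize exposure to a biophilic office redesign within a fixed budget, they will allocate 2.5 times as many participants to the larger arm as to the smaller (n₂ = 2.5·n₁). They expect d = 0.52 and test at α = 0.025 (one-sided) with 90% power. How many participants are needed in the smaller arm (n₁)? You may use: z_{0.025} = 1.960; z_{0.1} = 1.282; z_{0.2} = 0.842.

With allocation ratio k = n₂/n₁ = 2.5, Var(x̄₁−x̄₂) = σ²(1/n₁ + 1/(k·n₁)) = σ²·(k+1)/(k·n₁).
So n₁ = (1 + 1/k)·((z_{α} + z_β)/d)² = 1.400 × (3.242/0.52)².
n₁ = 1.400 × 38.87 = 54.4.
Round up: n₁ = 55, giving n₂ = ⌈2.5 × 55⌉ = ⌈137.5⌉ = 138.

n₁ = 55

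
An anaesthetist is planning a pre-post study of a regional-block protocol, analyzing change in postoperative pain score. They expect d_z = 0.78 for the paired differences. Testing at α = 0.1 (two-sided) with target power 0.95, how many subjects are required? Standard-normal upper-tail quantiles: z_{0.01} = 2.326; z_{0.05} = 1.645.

For a paired (one-sample on differences) test: n = ((z_{α/2} + z_β) / d)².
z_{α/2} + z_β = 1.645 + 1.645 = 3.290.
n = (3.290 / 0.78)² = 4.218² = 17.79.
Round up.

n = 18 pairs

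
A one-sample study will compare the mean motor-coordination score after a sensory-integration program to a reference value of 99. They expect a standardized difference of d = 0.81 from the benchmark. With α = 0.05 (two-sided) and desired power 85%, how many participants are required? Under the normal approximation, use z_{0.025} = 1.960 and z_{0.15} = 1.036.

n = 14

For a one-sample test: n = ((z_{α/2} + z_β) / d)².
z_{α/2} + z_β = 1.960 + 1.036 = 2.996.
n = (2.996 / 0.81)² = 3.699² = 13.68.
Round up.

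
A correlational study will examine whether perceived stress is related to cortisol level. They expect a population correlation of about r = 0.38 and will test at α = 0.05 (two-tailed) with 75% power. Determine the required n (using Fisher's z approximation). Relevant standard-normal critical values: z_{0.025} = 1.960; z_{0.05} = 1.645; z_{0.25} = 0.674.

Fisher's z: C = ½·ln((1+r)/(1−r)) = ½·ln(2.2258) = 0.4001.
n = ((z_{α/2} + z_β)/C)² + 3.
(1.960 + 0.674) / 0.4001 = 2.634 / 0.4001 = 6.583.
n = 6.583² + 3 = 43.34 + 3 = 46.3.
Round up.

n = 47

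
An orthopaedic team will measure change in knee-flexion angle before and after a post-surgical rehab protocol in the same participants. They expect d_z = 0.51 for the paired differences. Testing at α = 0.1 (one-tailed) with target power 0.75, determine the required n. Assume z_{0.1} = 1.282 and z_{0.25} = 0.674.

For a paired (one-sample on differences) test: n = ((z_{α} + z_β) / d)².
z_{α} + z_β = 1.282 + 0.674 = 1.956.
n = (1.956 / 0.51)² = 3.835² = 14.71.
Round up.

n = 15 pairs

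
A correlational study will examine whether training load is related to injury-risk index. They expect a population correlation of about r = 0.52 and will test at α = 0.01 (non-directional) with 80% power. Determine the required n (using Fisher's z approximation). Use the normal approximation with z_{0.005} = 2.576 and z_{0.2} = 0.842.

n = 39

Fisher's z: C = ½·ln((1+r)/(1−r)) = ½·ln(3.1667) = 0.5763.
n = ((z_{α/2} + z_β)/C)² + 3.
(2.576 + 0.842) / 0.5763 = 3.418 / 0.5763 = 5.931.
n = 5.931² + 3 = 35.18 + 3 = 38.2.
Round up.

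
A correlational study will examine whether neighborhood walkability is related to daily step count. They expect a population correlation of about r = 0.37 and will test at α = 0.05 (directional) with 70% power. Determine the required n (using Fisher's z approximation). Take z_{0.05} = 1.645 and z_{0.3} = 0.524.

Fisher's z: C = ½·ln((1+r)/(1−r)) = ½·ln(2.1746) = 0.3884.
n = ((z_{α} + z_β)/C)² + 3.
(1.645 + 0.524) / 0.3884 = 2.169 / 0.3884 = 5.584.
n = 5.584² + 3 = 31.19 + 3 = 34.2.
Round up.

n = 35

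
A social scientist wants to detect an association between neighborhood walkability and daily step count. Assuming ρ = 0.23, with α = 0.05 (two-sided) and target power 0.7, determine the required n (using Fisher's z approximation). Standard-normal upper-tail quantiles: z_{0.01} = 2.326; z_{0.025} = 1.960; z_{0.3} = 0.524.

n = 116

Fisher's z: C = ½·ln((1+r)/(1−r)) = ½·ln(1.5974) = 0.2342.
n = ((z_{α/2} + z_β)/C)² + 3.
(1.960 + 0.524) / 0.2342 = 2.484 / 0.2342 = 10.606.
n = 10.606² + 3 = 112.49 + 3 = 115.5.
Round up.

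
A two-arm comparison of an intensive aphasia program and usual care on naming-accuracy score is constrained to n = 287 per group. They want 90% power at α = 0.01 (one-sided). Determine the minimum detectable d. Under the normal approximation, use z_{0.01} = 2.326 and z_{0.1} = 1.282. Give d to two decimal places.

For two independent groups of n = 287 each: d_min = (z_{α} + z_β)·√(2/n).
z-sum = 2.326 + 1.282 = 3.608.
d_min = 3.608 × √(2/287) = 3.608 × 0.0835 = 0.301.

d_min ≈ 0.30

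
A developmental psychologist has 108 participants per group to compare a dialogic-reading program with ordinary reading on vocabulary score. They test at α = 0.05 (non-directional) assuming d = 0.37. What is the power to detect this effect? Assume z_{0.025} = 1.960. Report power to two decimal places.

power ≈ 0.78

For two equal groups, power = Φ(d·√(n/2) − z_{α/2}).
d·√(n/2) = 0.37 × √(108/2) = 0.37 × 7.348 = 2.719.
z_β = 2.719 − 1.960 = 0.759.
Power = Φ(0.759) = 0.776.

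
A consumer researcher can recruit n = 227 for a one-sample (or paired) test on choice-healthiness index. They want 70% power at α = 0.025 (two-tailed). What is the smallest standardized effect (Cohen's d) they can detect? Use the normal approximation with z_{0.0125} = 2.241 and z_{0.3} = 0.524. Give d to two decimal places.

d_min ≈ 0.18

For a single sample (or paired design) of n = 227: d_min = (z_{α/2} + z_β)/√n.
z-sum = 2.241 + 0.524 = 2.765.
d_min = 2.765 / √227 = 2.765 / 15.067 = 0.184.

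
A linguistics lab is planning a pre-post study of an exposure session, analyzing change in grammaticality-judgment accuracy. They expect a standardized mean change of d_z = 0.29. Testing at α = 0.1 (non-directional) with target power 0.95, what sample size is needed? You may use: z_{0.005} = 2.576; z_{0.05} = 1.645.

For a paired (one-sample on differences) test: n = ((z_{α/2} + z_β) / d)².
z_{α/2} + z_β = 1.645 + 1.645 = 3.290.
n = (3.290 / 0.29)² = 11.345² = 128.71.
Round up.

n = 129 pairs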